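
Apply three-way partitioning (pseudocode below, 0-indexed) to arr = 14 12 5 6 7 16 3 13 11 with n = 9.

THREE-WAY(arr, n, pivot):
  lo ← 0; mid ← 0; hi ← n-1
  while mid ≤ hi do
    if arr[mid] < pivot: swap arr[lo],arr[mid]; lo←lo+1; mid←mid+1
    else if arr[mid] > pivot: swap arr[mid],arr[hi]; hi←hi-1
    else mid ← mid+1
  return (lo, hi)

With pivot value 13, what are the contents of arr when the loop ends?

lo=0 mid=0 hi=8
14>13: swap(0,8), hi=7 ⇒ 11 12 5 6 7 16 3 13 14
11<13: swap(0,0), lo=1 mid=1 ⇒ 11 12 5 6 7 16 3 13 14
12<13: swap(1,1), lo=2 mid=2 ⇒ 11 12 5 6 7 16 3 13 14
5<13: swap(2,2), lo=3 mid=3 ⇒ 11 12 5 6 7 16 3 13 14
6<13: swap(3,3), lo=4 mid=4 ⇒ 11 12 5 6 7 16 3 13 14
7<13: swap(4,4), lo=5 mid=5 ⇒ 11 12 5 6 7 16 3 13 14
16>13: swap(5,7), hi=6 ⇒ 11 12 5 6 7 13 3 16 14
13=13: mid=6
3<13: swap(5,6), lo=6 mid=7 ⇒ 11 12 5 6 7 3 13 16 14
done. lo=6 hi=6; arr=11 12 5 6 7 3 13 16 14

11 12 5 6 7 3 13 16 14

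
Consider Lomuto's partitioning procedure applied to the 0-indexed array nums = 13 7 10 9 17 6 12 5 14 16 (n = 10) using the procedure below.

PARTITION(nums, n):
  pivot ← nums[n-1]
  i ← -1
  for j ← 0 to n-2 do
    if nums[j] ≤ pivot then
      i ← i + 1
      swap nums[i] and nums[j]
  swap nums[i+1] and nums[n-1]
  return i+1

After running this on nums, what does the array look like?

pivot = nums[9] = 16; i = -1
j=0: nums[0]=13 ≤ 16 → i=0, swap nums[0],nums[0] (no change) → 13 7 10 9 17 6 12 5 14 16
j=1: nums[1]=7 ≤ 16 → i=1, swap nums[1],nums[1] (no change) → 13 7 10 9 17 6 12 5 14 16
j=2: nums[2]=10 ≤ 16 → i=2, swap nums[2],nums[2] (no change) → 13 7 10 9 17 6 12 5 14 16
j=3: nums[3]=9 ≤ 16 → i=3, swap nums[3],nums[3] (no change) → 13 7 10 9 17 6 12 5 14 16
j=4: nums[4]=17 > 16 → no swap
j=5: nums[5]=6 ≤ 16 → i=4, swap nums[4],nums[5] → 13 7 10 9 6 17 12 5 14 16
j=6: nums[6]=12 ≤ 16 → i=5, swap nums[5],nums[6] → 13 7 10 9 6 12 17 5 14 16
j=7: nums[7]=5 ≤ 16 → i=6, swap nums[6],nums[7] → 13 7 10 9 6 12 5 17 14 16
j=8: nums[8]=14 ≤ 16 → i=7, swap nums[7],nums[8] → 13 7 10 9 6 12 5 14 17 16
final swap nums[8],nums[9] → 13 7 10 9 6 12 5 14 16 17; return 8

13 7 10 9 6 12 5 14 16 17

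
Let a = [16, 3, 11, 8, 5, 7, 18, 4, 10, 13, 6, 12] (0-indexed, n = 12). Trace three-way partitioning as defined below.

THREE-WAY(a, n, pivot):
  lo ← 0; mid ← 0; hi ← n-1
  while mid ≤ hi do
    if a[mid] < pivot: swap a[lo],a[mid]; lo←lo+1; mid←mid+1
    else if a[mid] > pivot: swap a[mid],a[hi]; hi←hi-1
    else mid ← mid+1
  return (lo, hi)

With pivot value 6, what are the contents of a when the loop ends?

pivot = 6; lo=0, mid=0, hi=11
a[mid]=16>6: swap a[0],a[11]; hi=10 → [12, 3, 11, 8, 5, 7, 18, 4, 10, 13, 6, 16]
a[mid]=12>6: swap a[0],a[10]; hi=9 → [6, 3, 11, 8, 5, 7, 18, 4, 10, 13, 12, 16]
a[mid]=6=6: mid=1
a[mid]=3<6: swap a[0],a[1]; lo=1,mid=2 → [3, 6, 11, 8, 5, 7, 18, 4, 10, 13, 12, 16]
a[mid]=11>6: swap a[2],a[9]; hi=8 → [3, 6, 13, 8, 5, 7, 18, 4, 10, 11, 12, 16]
a[mid]=13>6: swap a[2],a[8]; hi=7 → [3, 6, 10, 8, 5, 7, 18, 4, 13, 11, 12, 16]
a[mid]=10>6: swap a[2],a[7]; hi=6 → [3, 6, 4, 8, 5, 7, 18, 10, 13, 11, 12, 16]
a[mid]=4<6: swap a[1],a[2]; lo=2,mid=3 → [3, 4, 6, 8, 5, 7, 18, 10, 13, 11, 12, 16]
a[mid]=8>6: swap a[3],a[6]; hi=5 → [3, 4, 6, 18, 5, 7, 8, 10, 13, 11, 12, 16]
a[mid]=18>6: swap a[3],a[5]; hi=4 → [3, 4, 6, 7, 5, 18, 8, 10, 13, 11, 12, 16]
a[mid]=7>6: swap a[3],a[4]; hi=3 → [3, 4, 6, 5, 7, 18, 8, 10, 13, 11, 12, 16]
a[mid]=5<6: swap a[2],a[3]; lo=3,mid=4 → [3, 4, 5, 6, 7, 18, 8, 10, 13, 11, 12, 16]
end: lo=3, hi=3; a = [3, 4, 5, 6, 7, 18, 8, 10, 13, 11, 12, 16]

[3, 4, 5, 6, 7, 18, 8, 10, 13, 11, 12, 16]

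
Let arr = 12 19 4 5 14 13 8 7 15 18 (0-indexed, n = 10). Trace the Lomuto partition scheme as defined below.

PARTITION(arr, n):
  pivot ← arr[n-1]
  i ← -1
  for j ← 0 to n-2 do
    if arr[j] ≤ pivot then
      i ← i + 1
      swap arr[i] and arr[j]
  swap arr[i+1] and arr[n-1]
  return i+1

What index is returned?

pivot=18, i=-1
j=0: 12≤18, i=0, swap(0,0) ⇒ 12 19 4 5 14 13 8 7 15 18
j=1: 19>18, skip
j=2: 4≤18, i=1, swap(1,2) ⇒ 12 4 19 5 14 13 8 7 15 18
j=3: 5≤18, i=2, swap(2,3) ⇒ 12 4 5 19 14 13 8 7 15 18
j=4: 14≤18, i=3, swap(3,4) ⇒ 12 4 5 14 19 13 8 7 15 18
j=5: 13≤18, i=4, swap(4,5) ⇒ 12 4 5 14 13 19 8 7 15 18
j=6: 8≤18, i=5, swap(5,6) ⇒ 12 4 5 14 13 8 19 7 15 18
j=7: 7≤18, i=6, swap(6,7) ⇒ 12 4 5 14 13 8 7 19 15 18
j=8: 15≤18, i=7, swap(7,8) ⇒ 12 4 5 14 13 8 7 15 19 18
swap(8,9) ⇒ 12 4 5 14 13 8 7 15 18 19; return 8

8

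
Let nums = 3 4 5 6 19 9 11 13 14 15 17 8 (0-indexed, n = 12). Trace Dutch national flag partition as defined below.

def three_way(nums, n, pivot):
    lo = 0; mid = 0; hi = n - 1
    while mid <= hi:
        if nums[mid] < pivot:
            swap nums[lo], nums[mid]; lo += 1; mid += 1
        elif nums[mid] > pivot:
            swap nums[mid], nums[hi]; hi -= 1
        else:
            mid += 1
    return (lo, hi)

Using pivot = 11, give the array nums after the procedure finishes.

pivot = 11; lo=0, mid=0, hi=11
nums[mid]=3<11: swap nums[0],nums[0]; lo=1,mid=1 → 3 4 5 6 19 9 11 13 14 15 17 8
nums[mid]=4<11: swap nums[1],nums[1]; lo=2,mid=2 → 3 4 5 6 19 9 11 13 14 15 17 8
nums[mid]=5<11: swap nums[2],nums[2]; lo=3,mid=3 → 3 4 5 6 19 9 11 13 14 15 17 8
nums[mid]=6<11: swap nums[3],nums[3]; lo=4,mid=4 → 3 4 5 6 19 9 11 13 14 15 17 8
nums[mid]=19>11: swap nums[4],nums[11]; hi=10 → 3 4 5 6 8 9 11 13 14 15 17 19
nums[mid]=8<11: swap nums[4],nums[4]; lo=5,mid=5 → 3 4 5 6 8 9 11 13 14 15 17 19
nums[mid]=9<11: swap nums[5],nums[5]; lo=6,mid=6 → 3 4 5 6 8 9 11 13 14 15 17 19
nums[mid]=11=11: mid=7
nums[mid]=13>11: swap nums[7],nums[10]; hi=9 → 3 4 5 6 8 9 11 17 14 15 13 19
nums[mid]=17>11: swap nums[7],nums[9]; hi=8 → 3 4 5 6 8 9 11 15 14 17 13 19
nums[mid]=15>11: swap nums[7],nums[8]; hi=7 → 3 4 5 6 8 9 11 14 15 17 13 19
nums[mid]=14>11: swap nums[7],nums[7]; hi=6 → 3 4 5 6 8 9 11 14 15 17 13 19
end: lo=6, hi=6; nums = 3 4 5 6 8 9 11 14 15 17 13 19

3 4 5 6 8 9 11 14 15 17 13 19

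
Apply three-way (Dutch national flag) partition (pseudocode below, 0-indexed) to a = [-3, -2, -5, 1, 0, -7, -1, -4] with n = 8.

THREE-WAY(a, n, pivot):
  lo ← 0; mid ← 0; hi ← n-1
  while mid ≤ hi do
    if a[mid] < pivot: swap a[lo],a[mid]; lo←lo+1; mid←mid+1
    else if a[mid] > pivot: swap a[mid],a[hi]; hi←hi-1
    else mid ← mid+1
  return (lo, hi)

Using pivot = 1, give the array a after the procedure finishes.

[-3, -2, -5, 0, -7, -1, -4, 1]

pivot = 1; lo=0, mid=0, hi=7
a[mid]=-3<1: swap a[0],a[0]; lo=1,mid=1 → [-3, -2, -5, 1, 0, -7, -1, -4]
a[mid]=-2<1: swap a[1],a[1]; lo=2,mid=2 → [-3, -2, -5, 1, 0, -7, -1, -4]
a[mid]=-5<1: swap a[2],a[2]; lo=3,mid=3 → [-3, -2, -5, 1, 0, -7, -1, -4]
a[mid]=1=1: mid=4
a[mid]=0<1: swap a[3],a[4]; lo=4,mid=5 → [-3, -2, -5, 0, 1, -7, -1, -4]
a[mid]=-7<1: swap a[4],a[5]; lo=5,mid=6 → [-3, -2, -5, 0, -7, 1, -1, -4]
a[mid]=-1<1: swap a[5],a[6]; lo=6,mid=7 → [-3, -2, -5, 0, -7, -1, 1, -4]
a[mid]=-4<1: swap a[6],a[7]; lo=7,mid=8 → [-3, -2, -5, 0, -7, -1, -4, 1]
end: lo=7, hi=7; a = [-3, -2, -5, 0, -7, -1, -4, 1]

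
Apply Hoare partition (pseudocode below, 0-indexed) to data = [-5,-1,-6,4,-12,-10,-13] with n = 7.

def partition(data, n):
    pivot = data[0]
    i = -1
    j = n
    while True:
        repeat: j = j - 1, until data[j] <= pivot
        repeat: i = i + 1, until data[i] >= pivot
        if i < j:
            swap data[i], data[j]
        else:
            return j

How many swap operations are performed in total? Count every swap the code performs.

3

pivot = data[0] = -5; i = -1, j = 7
j→6 (data[6]=-13≤-5), i→0 (data[0]=-5≥-5); i<j, swap → [-13,-1,-6,4,-12,-10,-5]
j→5 (data[5]=-10≤-5), i→1 (data[1]=-1≥-5); i<j, swap → [-13,-10,-6,4,-12,-1,-5]
j→4 (data[4]=-12≤-5), i→3 (data[3]=4≥-5); i<j, swap → [-13,-10,-6,-12,4,-1,-5]
j→3, i→4; i≥j, return j=3. data = [-13,-10,-6,-12,4,-1,-5]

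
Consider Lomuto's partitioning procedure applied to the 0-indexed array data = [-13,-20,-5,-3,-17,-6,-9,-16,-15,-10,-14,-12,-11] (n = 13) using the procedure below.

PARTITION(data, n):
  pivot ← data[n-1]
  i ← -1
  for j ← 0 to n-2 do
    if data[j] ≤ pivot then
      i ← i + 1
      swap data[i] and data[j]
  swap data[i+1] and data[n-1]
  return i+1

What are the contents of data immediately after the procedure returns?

[-13,-20,-17,-16,-15,-14,-12,-11,-5,-10,-6,-9,-3]

pivot = data[12] = -11; i = -1
j=0: data[0]=-13 ≤ -11 → i=0, swap data[0],data[0] (no change) → [-13,-20,-5,-3,-17,-6,-9,-16,-15,-10,-14,-12,-11]
j=1: data[1]=-20 ≤ -11 → i=1, swap data[1],data[1] (no change) → [-13,-20,-5,-3,-17,-6,-9,-16,-15,-10,-14,-12,-11]
j=2: data[2]=-5 > -11 → no swap
j=3: data[3]=-3 > -11 → no swap
j=4: data[4]=-17 ≤ -11 → i=2, swap data[2],data[4] → [-13,-20,-17,-3,-5,-6,-9,-16,-15,-10,-14,-12,-11]
j=5: data[5]=-6 > -11 → no swap
j=6: data[6]=-9 > -11 → no swap
j=7: data[7]=-16 ≤ -11 → i=3, swap data[3],data[7] → [-13,-20,-17,-16,-5,-6,-9,-3,-15,-10,-14,-12,-11]
j=8: data[8]=-15 ≤ -11 → i=4, swap data[4],data[8] → [-13,-20,-17,-16,-15,-6,-9,-3,-5,-10,-14,-12,-11]
j=9: data[9]=-10 > -11 → no swap
j=10: data[10]=-14 ≤ -11 → i=5, swap data[5],data[10] → [-13,-20,-17,-16,-15,-14,-9,-3,-5,-10,-6,-12,-11]
j=11: data[11]=-12 ≤ -11 → i=6, swap data[6],data[11] → [-13,-20,-17,-16,-15,-14,-12,-3,-5,-10,-6,-9,-11]
final swap data[7],data[12] → [-13,-20,-17,-16,-15,-14,-12,-11,-5,-10,-6,-9,-3]; return 7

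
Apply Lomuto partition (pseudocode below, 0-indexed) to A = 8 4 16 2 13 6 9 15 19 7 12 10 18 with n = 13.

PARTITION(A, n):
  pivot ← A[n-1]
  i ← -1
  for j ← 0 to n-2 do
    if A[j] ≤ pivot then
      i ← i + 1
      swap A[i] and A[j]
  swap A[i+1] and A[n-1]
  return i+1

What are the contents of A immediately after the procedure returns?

pivot=18, i=-1
j=0: 8≤18, i=0, swap(0,0) ⇒ 8 4 16 2 13 6 9 15 19 7 12 10 18
j=1: 4≤18, i=1, swap(1,1) ⇒ 8 4 16 2 13 6 9 15 19 7 12 10 18
j=2: 16≤18, i=2, swap(2,2) ⇒ 8 4 16 2 13 6 9 15 19 7 12 10 18
j=3: 2≤18, i=3, swap(3,3) ⇒ 8 4 16 2 13 6 9 15 19 7 12 10 18
j=4: 13≤18, i=4, swap(4,4) ⇒ 8 4 16 2 13 6 9 15 19 7 12 10 18
j=5: 6≤18, i=5, swap(5,5) ⇒ 8 4 16 2 13 6 9 15 19 7 12 10 18
j=6: 9≤18, i=6, swap(6,6) ⇒ 8 4 16 2 13 6 9 15 19 7 12 10 18
j=7: 15≤18, i=7, swap(7,7) ⇒ 8 4 16 2 13 6 9 15 19 7 12 10 18
j=8: 19>18, skip
j=9: 7≤18, i=8, swap(8,9) ⇒ 8 4 16 2 13 6 9 15 7 19 12 10 18
j=10: 12≤18, i=9, swap(9,10) ⇒ 8 4 16 2 13 6 9 15 7 12 19 10 18
j=11: 10≤18, i=10, swap(10,11) ⇒ 8 4 16 2 13 6 9 15 7 12 10 19 18
swap(11,12) ⇒ 8 4 16 2 13 6 9 15 7 12 10 18 19; return 11

8 4 16 2 13 6 9 15 7 12 10 18 19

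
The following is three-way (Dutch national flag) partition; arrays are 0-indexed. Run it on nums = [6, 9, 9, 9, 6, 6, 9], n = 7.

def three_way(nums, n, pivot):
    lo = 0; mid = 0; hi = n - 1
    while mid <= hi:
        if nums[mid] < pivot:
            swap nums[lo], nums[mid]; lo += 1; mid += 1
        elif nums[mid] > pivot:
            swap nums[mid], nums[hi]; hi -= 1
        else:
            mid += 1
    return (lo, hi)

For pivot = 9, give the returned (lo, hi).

lo=0 mid=0 hi=6
6<9: swap(0,0), lo=1 mid=1 ⇒ [6, 9, 9, 9, 6, 6, 9]
9=9: mid=2
9=9: mid=3
9=9: mid=4
6<9: swap(1,4), lo=2 mid=5 ⇒ [6, 6, 9, 9, 9, 6, 9]
6<9: swap(2,5), lo=3 mid=6 ⇒ [6, 6, 6, 9, 9, 9, 9]
9=9: mid=7
done. lo=3 hi=6; nums=[6, 6, 6, 9, 9, 9, 9]

(3, 6)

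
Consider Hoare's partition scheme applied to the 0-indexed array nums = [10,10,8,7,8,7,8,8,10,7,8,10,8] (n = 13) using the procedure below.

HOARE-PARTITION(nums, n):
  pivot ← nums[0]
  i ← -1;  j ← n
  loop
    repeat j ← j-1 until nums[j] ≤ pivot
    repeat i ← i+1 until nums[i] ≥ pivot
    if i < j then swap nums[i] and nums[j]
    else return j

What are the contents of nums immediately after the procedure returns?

pivot = nums[0] = 10; i = -1, j = 13
j→12 (nums[12]=8≤10), i→0 (nums[0]=10≥10); i<j, swap → [8,10,8,7,8,7,8,8,10,7,8,10,10]
j→11 (nums[11]=10≤10), i→1 (nums[1]=10≥10); i<j, swap → [8,10,8,7,8,7,8,8,10,7,8,10,10]
j→10 (nums[10]=8≤10), i→8 (nums[8]=10≥10); i<j, swap → [8,10,8,7,8,7,8,8,8,7,10,10,10]
j→9, i→10; i≥j, return j=9. nums = [8,10,8,7,8,7,8,8,8,7,10,10,10]

[8,10,8,7,8,7,8,8,8,7,10,10,10]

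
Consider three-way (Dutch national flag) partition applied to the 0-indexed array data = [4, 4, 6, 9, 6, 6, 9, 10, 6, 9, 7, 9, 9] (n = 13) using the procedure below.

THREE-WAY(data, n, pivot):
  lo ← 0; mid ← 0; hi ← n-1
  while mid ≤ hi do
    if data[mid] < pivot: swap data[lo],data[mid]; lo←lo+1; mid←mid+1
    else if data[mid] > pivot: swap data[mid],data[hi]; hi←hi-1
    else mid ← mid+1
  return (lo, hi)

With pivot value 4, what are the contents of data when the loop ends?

[4, 4, 9, 6, 6, 9, 10, 6, 9, 7, 9, 9, 6]

pivot = 4; lo=0, mid=0, hi=12
data[mid]=4=4: mid=1
data[mid]=4=4: mid=2
data[mid]=6>4: swap data[2],data[12]; hi=11 → [4, 4, 9, 9, 6, 6, 9, 10, 6, 9, 7, 9, 6]
data[mid]=9>4: swap data[2],data[11]; hi=10 → [4, 4, 9, 9, 6, 6, 9, 10, 6, 9, 7, 9, 6]
data[mid]=9>4: swap data[2],data[10]; hi=9 → [4, 4, 7, 9, 6, 6, 9, 10, 6, 9, 9, 9, 6]
data[mid]=7>4: swap data[2],data[9]; hi=8 → [4, 4, 9, 9, 6, 6, 9, 10, 6, 7, 9, 9, 6]
data[mid]=9>4: swap data[2],data[8]; hi=7 → [4, 4, 6, 9, 6, 6, 9, 10, 9, 7, 9, 9, 6]
data[mid]=6>4: swap data[2],data[7]; hi=6 → [4, 4, 10, 9, 6, 6, 9, 6, 9, 7, 9, 9, 6]
data[mid]=10>4: swap data[2],data[6]; hi=5 → [4, 4, 9, 9, 6, 6, 10, 6, 9, 7, 9, 9, 6]
data[mid]=9>4: swap data[2],data[5]; hi=4 → [4, 4, 6, 9, 6, 9, 10, 6, 9, 7, 9, 9, 6]
data[mid]=6>4: swap data[2],data[4]; hi=3 → [4, 4, 6, 9, 6, 9, 10, 6, 9, 7, 9, 9, 6]
data[mid]=6>4: swap data[2],data[3]; hi=2 → [4, 4, 9, 6, 6, 9, 10, 6, 9, 7, 9, 9, 6]
data[mid]=9>4: swap data[2],data[2]; hi=1 → [4, 4, 9, 6, 6, 9, 10, 6, 9, 7, 9, 9, 6]
end: lo=0, hi=1; data = [4, 4, 9, 6, 6, 9, 10, 6, 9, 7, 9, 9, 6]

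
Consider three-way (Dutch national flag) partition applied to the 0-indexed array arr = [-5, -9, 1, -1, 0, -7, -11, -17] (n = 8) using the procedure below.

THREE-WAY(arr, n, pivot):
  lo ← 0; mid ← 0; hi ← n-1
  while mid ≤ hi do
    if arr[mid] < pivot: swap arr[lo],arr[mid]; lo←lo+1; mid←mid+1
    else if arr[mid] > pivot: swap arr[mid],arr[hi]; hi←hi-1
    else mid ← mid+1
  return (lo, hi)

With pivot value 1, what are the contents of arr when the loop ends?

lo=0 mid=0 hi=7
-5<1: swap(0,0), lo=1 mid=1 ⇒ [-5, -9, 1, -1, 0, -7, -11, -17]
-9<1: swap(1,1), lo=2 mid=2 ⇒ [-5, -9, 1, -1, 0, -7, -11, -17]
1=1: mid=3
-1<1: swap(2,3), lo=3 mid=4 ⇒ [-5, -9, -1, 1, 0, -7, -11, -17]
0<1: swap(3,4), lo=4 mid=5 ⇒ [-5, -9, -1, 0, 1, -7, -11, -17]
-7<1: swap(4,5), lo=5 mid=6 ⇒ [-5, -9, -1, 0, -7, 1, -11, -17]
-11<1: swap(5,6), lo=6 mid=7 ⇒ [-5, -9, -1, 0, -7, -11, 1, -17]
-17<1: swap(6,7), lo=7 mid=8 ⇒ [-5, -9, -1, 0, -7, -11, -17, 1]
done. lo=7 hi=7; arr=[-5, -9, -1, 0, -7, -11, -17, 1]

[-5, -9, -1, 0, -7, -11, -17, 1]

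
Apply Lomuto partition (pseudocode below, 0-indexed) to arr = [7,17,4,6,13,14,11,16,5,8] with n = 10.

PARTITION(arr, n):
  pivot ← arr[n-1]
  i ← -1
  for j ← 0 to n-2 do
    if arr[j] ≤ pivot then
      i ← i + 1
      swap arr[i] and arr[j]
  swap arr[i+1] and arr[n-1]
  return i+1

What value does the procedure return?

4

pivot = arr[9] = 8; i = -1
j=0: arr[0]=7 ≤ 8 → i=0, swap arr[0],arr[0] (no change) → [7,17,4,6,13,14,11,16,5,8]
j=1: arr[1]=17 > 8 → no swap
j=2: arr[2]=4 ≤ 8 → i=1, swap arr[1],arr[2] → [7,4,17,6,13,14,11,16,5,8]
j=3: arr[3]=6 ≤ 8 → i=2, swap arr[2],arr[3] → [7,4,6,17,13,14,11,16,5,8]
j=4: arr[4]=13 > 8 → no swap
j=5: arr[5]=14 > 8 → no swap
j=6: arr[6]=11 > 8 → no swap
j=7: arr[7]=16 > 8 → no swap
j=8: arr[8]=5 ≤ 8 → i=3, swap arr[3],arr[8] → [7,4,6,5,13,14,11,16,17,8]
final swap arr[4],arr[9] → [7,4,6,5,8,14,11,16,17,13]; return 4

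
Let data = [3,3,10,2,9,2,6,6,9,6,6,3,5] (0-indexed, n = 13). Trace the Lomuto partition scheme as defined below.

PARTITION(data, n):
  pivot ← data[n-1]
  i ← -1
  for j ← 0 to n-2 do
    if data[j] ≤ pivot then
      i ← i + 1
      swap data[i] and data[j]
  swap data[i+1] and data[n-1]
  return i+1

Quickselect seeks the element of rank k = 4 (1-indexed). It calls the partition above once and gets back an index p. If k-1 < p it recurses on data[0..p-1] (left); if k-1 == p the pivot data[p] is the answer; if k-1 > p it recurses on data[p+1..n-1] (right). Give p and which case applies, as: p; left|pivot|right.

5; left

pivot = data[12] = 5; i = -1
j=0: data[0]=3 ≤ 5 → i=0, swap data[0],data[0] (no change) → [3,3,10,2,9,2,6,6,9,6,6,3,5]
j=1: data[1]=3 ≤ 5 → i=1, swap data[1],data[1] (no change) → [3,3,10,2,9,2,6,6,9,6,6,3,5]
j=2: data[2]=10 > 5 → no swap
j=3: data[3]=2 ≤ 5 → i=2, swap data[2],data[3] → [3,3,2,10,9,2,6,6,9,6,6,3,5]
j=4: data[4]=9 > 5 → no swap
j=5: data[5]=2 ≤ 5 → i=3, swap data[3],data[5] → [3,3,2,2,9,10,6,6,9,6,6,3,5]
j=6: data[6]=6 > 5 → no swap
j=7: data[7]=6 > 5 → no swap
j=8: data[8]=9 > 5 → no swap
j=9: data[9]=6 > 5 → no swap
j=10: data[10]=6 > 5 → no swap
j=11: data[11]=3 ≤ 5 → i=4, swap data[4],data[11] → [3,3,2,2,3,10,6,6,9,6,6,9,5]
final swap data[5],data[12] → [3,3,2,2,3,5,6,6,9,6,6,9,10]; return 5
p = 5; k-1 = 3 < 5 ⇒ left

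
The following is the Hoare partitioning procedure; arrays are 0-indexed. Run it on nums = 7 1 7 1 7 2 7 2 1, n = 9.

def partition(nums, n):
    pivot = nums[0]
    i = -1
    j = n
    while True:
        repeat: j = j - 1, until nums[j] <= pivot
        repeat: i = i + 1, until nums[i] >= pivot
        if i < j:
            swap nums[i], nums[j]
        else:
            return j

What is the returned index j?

pivot = nums[0] = 7; i = -1, j = 9
j→8 (nums[8]=1≤7), i→0 (nums[0]=7≥7); i<j, swap → 1 1 7 1 7 2 7 2 7
j→7 (nums[7]=2≤7), i→2 (nums[2]=7≥7); i<j, swap → 1 1 2 1 7 2 7 7 7
j→6 (nums[6]=7≤7), i→4 (nums[4]=7≥7); i<j, swap → 1 1 2 1 7 2 7 7 7
j→5, i→6; i≥j, return j=5. nums = 1 1 2 1 7 2 7 7 7

5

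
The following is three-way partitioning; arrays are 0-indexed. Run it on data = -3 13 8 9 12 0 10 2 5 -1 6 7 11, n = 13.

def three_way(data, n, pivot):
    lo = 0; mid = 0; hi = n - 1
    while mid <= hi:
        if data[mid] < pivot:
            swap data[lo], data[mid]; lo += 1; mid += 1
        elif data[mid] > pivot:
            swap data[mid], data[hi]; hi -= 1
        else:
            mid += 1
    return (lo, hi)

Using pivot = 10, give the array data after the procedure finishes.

pivot = 10; lo=0, mid=0, hi=12
data[mid]=-3<10: swap data[0],data[0]; lo=1,mid=1 → -3 13 8 9 12 0 10 2 5 -1 6 7 11
data[mid]=13>10: swap data[1],data[12]; hi=11 → -3 11 8 9 12 0 10 2 5 -1 6 7 13
data[mid]=11>10: swap data[1],data[11]; hi=10 → -3 7 8 9 12 0 10 2 5 -1 6 11 13
data[mid]=7<10: swap data[1],data[1]; lo=2,mid=2 → -3 7 8 9 12 0 10 2 5 -1 6 11 13
data[mid]=8<10: swap data[2],data[2]; lo=3,mid=3 → -3 7 8 9 12 0 10 2 5 -1 6 11 13
data[mid]=9<10: swap data[3],data[3]; lo=4,mid=4 → -3 7 8 9 12 0 10 2 5 -1 6 11 13
data[mid]=12>10: swap data[4],data[10]; hi=9 → -3 7 8 9 6 0 10 2 5 -1 12 11 13
data[mid]=6<10: swap data[4],data[4]; lo=5,mid=5 → -3 7 8 9 6 0 10 2 5 -1 12 11 13
data[mid]=0<10: swap data[5],data[5]; lo=6,mid=6 → -3 7 8 9 6 0 10 2 5 -1 12 11 13
data[mid]=10=10: mid=7
data[mid]=2<10: swap data[6],data[7]; lo=7,mid=8 → -3 7 8 9 6 0 2 10 5 -1 12 11 13
data[mid]=5<10: swap data[7],data[8]; lo=8,mid=9 → -3 7 8 9 6 0 2 5 10 -1 12 11 13
data[mid]=-1<10: swap data[8],data[9]; lo=9,mid=10 → -3 7 8 9 6 0 2 5 -1 10 12 11 13
end: lo=9, hi=9; data = -3 7 8 9 6 0 2 5 -1 10 12 11 13

-3 7 8 9 6 0 2 5 -1 10 12 11 13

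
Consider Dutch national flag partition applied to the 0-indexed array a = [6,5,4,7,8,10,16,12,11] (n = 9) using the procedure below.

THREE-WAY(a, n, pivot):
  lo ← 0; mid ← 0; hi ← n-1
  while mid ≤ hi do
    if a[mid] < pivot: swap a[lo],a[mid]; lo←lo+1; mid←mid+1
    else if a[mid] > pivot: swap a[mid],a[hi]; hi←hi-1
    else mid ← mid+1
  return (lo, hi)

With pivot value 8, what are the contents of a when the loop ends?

[6,5,4,7,8,16,12,11,10]

pivot = 8; lo=0, mid=0, hi=8
a[mid]=6<8: swap a[0],a[0]; lo=1,mid=1 → [6,5,4,7,8,10,16,12,11]
a[mid]=5<8: swap a[1],a[1]; lo=2,mid=2 → [6,5,4,7,8,10,16,12,11]
a[mid]=4<8: swap a[2],a[2]; lo=3,mid=3 → [6,5,4,7,8,10,16,12,11]
a[mid]=7<8: swap a[3],a[3]; lo=4,mid=4 → [6,5,4,7,8,10,16,12,11]
a[mid]=8=8: mid=5
a[mid]=10>8: swap a[5],a[8]; hi=7 → [6,5,4,7,8,11,16,12,10]
a[mid]=11>8: swap a[5],a[7]; hi=6 → [6,5,4,7,8,12,16,11,10]
a[mid]=12>8: swap a[5],a[6]; hi=5 → [6,5,4,7,8,16,12,11,10]
a[mid]=16>8: swap a[5],a[5]; hi=4 → [6,5,4,7,8,16,12,11,10]
end: lo=4, hi=4; a = [6,5,4,7,8,16,12,11,10]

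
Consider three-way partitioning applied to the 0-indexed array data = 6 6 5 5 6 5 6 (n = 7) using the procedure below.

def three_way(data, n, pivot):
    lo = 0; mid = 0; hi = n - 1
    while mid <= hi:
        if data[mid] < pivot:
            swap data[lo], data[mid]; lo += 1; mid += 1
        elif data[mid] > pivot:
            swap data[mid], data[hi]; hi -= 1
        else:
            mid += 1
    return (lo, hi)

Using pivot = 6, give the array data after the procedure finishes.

5 5 5 6 6 6 6

pivot = 6; lo=0, mid=0, hi=6
data[mid]=6=6: mid=1
data[mid]=6=6: mid=2
data[mid]=5<6: swap data[0],data[2]; lo=1,mid=3 → 5 6 6 5 6 5 6
data[mid]=5<6: swap data[1],data[3]; lo=2,mid=4 → 5 5 6 6 6 5 6
data[mid]=6=6: mid=5
data[mid]=5<6: swap data[2],data[5]; lo=3,mid=6 → 5 5 5 6 6 6 6
data[mid]=6=6: mid=7
end: lo=3, hi=6; data = 5 5 5 6 6 6 6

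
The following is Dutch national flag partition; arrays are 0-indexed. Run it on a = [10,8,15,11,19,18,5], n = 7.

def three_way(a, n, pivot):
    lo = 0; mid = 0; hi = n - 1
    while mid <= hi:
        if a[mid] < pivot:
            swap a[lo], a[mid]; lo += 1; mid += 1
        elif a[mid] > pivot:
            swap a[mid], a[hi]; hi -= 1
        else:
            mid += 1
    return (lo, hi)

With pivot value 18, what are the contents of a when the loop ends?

lo=0 mid=0 hi=6
10<18: swap(0,0), lo=1 mid=1 ⇒ [10,8,15,11,19,18,5]
8<18: swap(1,1), lo=2 mid=2 ⇒ [10,8,15,11,19,18,5]
15<18: swap(2,2), lo=3 mid=3 ⇒ [10,8,15,11,19,18,5]
11<18: swap(3,3), lo=4 mid=4 ⇒ [10,8,15,11,19,18,5]
19>18: swap(4,6), hi=5 ⇒ [10,8,15,11,5,18,19]
5<18: swap(4,4), lo=5 mid=5 ⇒ [10,8,15,11,5,18,19]
18=18: mid=6
done. lo=5 hi=5; a=[10,8,15,11,5,18,19]

[10,8,15,11,5,18,19]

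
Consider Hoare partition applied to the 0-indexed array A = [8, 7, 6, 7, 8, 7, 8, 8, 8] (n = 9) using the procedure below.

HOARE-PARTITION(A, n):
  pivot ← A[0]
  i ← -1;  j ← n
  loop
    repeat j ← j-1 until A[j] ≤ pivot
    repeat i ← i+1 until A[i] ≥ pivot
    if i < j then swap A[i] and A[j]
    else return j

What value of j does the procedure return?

pivot=8
j stops at 8 (8), i stops at 0 (8); swap ⇒ [8, 7, 6, 7, 8, 7, 8, 8, 8]
j stops at 7 (8), i stops at 4 (8); swap ⇒ [8, 7, 6, 7, 8, 7, 8, 8, 8]
j stops at 6, i stops at 6; i≥j ⇒ return 6. A=[8, 7, 6, 7, 8, 7, 8, 8, 8]

6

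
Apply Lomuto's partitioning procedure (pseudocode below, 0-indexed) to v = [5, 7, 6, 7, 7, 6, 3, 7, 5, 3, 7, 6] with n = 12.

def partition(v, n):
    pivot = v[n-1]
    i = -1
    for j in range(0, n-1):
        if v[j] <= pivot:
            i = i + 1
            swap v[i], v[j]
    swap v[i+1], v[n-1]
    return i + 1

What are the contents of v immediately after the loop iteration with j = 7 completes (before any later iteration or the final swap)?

[5, 6, 6, 3, 7, 7, 7, 7, 5, 3, 7, 6]

pivot = v[11] = 6; i = -1
j=0: v[0]=5 ≤ 6 → i=0, swap v[0],v[0] (no change) → [5, 7, 6, 7, 7, 6, 3, 7, 5, 3, 7, 6]
j=1: v[1]=7 > 6 → no swap
j=2: v[2]=6 ≤ 6 → i=1, swap v[1],v[2] → [5, 6, 7, 7, 7, 6, 3, 7, 5, 3, 7, 6]
j=3: v[3]=7 > 6 → no swap
j=4: v[4]=7 > 6 → no swap
j=5: v[5]=6 ≤ 6 → i=2, swap v[2],v[5] → [5, 6, 6, 7, 7, 7, 3, 7, 5, 3, 7, 6]
j=6: v[6]=3 ≤ 6 → i=3, swap v[3],v[6] → [5, 6, 6, 3, 7, 7, 7, 7, 5, 3, 7, 6]
j=7: v[7]=7 > 6 → no swap
(after j=7) v = [5, 6, 6, 3, 7, 7, 7, 7, 5, 3, 7, 6]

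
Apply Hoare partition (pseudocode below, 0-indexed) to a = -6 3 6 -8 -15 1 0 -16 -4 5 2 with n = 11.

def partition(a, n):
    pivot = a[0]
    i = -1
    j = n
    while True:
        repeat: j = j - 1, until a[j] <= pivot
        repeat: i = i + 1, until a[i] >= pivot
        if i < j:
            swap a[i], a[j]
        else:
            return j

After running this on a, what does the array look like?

pivot=-6
j stops at 7 (-16), i stops at 0 (-6); swap ⇒ -16 3 6 -8 -15 1 0 -6 -4 5 2
j stops at 4 (-15), i stops at 1 (3); swap ⇒ -16 -15 6 -8 3 1 0 -6 -4 5 2
j stops at 3 (-8), i stops at 2 (6); swap ⇒ -16 -15 -8 6 3 1 0 -6 -4 5 2
j stops at 2, i stops at 3; i≥j ⇒ return 2. a=-16 -15 -8 6 3 1 0 -6 -4 5 2

-16 -15 -8 6 3 1 0 -6 -4 5 2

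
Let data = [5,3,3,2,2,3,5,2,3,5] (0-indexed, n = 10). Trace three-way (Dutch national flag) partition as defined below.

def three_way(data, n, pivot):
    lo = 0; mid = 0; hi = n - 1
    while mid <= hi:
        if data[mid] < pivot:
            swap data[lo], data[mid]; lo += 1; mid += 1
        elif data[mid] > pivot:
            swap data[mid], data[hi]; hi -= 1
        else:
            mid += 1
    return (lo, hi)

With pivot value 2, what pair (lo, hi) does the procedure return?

pivot = 2; lo=0, mid=0, hi=9
data[mid]=5>2: swap data[0],data[9]; hi=8 → [5,3,3,2,2,3,5,2,3,5]
data[mid]=5>2: swap data[0],data[8]; hi=7 → [3,3,3,2,2,3,5,2,5,5]
data[mid]=3>2: swap data[0],data[7]; hi=6 → [2,3,3,2,2,3,5,3,5,5]
data[mid]=2=2: mid=1
data[mid]=3>2: swap data[1],data[6]; hi=5 → [2,5,3,2,2,3,3,3,5,5]
data[mid]=5>2: swap data[1],data[5]; hi=4 → [2,3,3,2,2,5,3,3,5,5]
data[mid]=3>2: swap data[1],data[4]; hi=3 → [2,2,3,2,3,5,3,3,5,5]
data[mid]=2=2: mid=2
data[mid]=3>2: swap data[2],data[3]; hi=2 → [2,2,2,3,3,5,3,3,5,5]
data[mid]=2=2: mid=3
end: lo=0, hi=2; data = [2,2,2,3,3,5,3,3,5,5]

(0, 2)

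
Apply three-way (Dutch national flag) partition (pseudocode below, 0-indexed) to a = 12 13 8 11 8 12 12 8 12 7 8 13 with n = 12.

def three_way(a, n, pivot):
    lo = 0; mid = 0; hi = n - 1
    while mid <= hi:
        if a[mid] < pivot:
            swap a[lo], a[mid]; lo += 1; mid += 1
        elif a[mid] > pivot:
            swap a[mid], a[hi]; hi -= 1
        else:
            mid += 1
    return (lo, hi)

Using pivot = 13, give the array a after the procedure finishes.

pivot = 13; lo=0, mid=0, hi=11
a[mid]=12<13: swap a[0],a[0]; lo=1,mid=1 → 12 13 8 11 8 12 12 8 12 7 8 13
a[mid]=13=13: mid=2
a[mid]=8<13: swap a[1],a[2]; lo=2,mid=3 → 12 8 13 11 8 12 12 8 12 7 8 13
a[mid]=11<13: swap a[2],a[3]; lo=3,mid=4 → 12 8 11 13 8 12 12 8 12 7 8 13
a[mid]=8<13: swap a[3],a[4]; lo=4,mid=5 → 12 8 11 8 13 12 12 8 12 7 8 13
a[mid]=12<13: swap a[4],a[5]; lo=5,mid=6 → 12 8 11 8 12 13 12 8 12 7 8 13
a[mid]=12<13: swap a[5],a[6]; lo=6,mid=7 → 12 8 11 8 12 12 13 8 12 7 8 13
a[mid]=8<13: swap a[6],a[7]; lo=7,mid=8 → 12 8 11 8 12 12 8 13 12 7 8 13
a[mid]=12<13: swap a[7],a[8]; lo=8,mid=9 → 12 8 11 8 12 12 8 12 13 7 8 13
a[mid]=7<13: swap a[8],a[9]; lo=9,mid=10 → 12 8 11 8 12 12 8 12 7 13 8 13
a[mid]=8<13: swap a[9],a[10]; lo=10,mid=11 → 12 8 11 8 12 12 8 12 7 8 13 13
a[mid]=13=13: mid=12
end: lo=10, hi=11; a = 12 8 11 8 12 12 8 12 7 8 13 13

12 8 11 8 12 12 8 12 7 8 13 13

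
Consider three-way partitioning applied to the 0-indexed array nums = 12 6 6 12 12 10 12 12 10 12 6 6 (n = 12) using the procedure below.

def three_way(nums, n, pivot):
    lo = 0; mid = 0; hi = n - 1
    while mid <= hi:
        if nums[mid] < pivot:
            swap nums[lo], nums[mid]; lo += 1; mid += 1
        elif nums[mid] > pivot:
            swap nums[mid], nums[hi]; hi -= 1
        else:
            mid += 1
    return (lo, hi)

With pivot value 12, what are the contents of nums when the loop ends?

lo=0 mid=0 hi=11
12=12: mid=1
6<12: swap(0,1), lo=1 mid=2 ⇒ 6 12 6 12 12 10 12 12 10 12 6 6
6<12: swap(1,2), lo=2 mid=3 ⇒ 6 6 12 12 12 10 12 12 10 12 6 6
12=12: mid=4
12=12: mid=5
10<12: swap(2,5), lo=3 mid=6 ⇒ 6 6 10 12 12 12 12 12 10 12 6 6
12=12: mid=7
12=12: mid=8
10<12: swap(3,8), lo=4 mid=9 ⇒ 6 6 10 10 12 12 12 12 12 12 6 6
12=12: mid=10
6<12: swap(4,10), lo=5 mid=11 ⇒ 6 6 10 10 6 12 12 12 12 12 12 6
6<12: swap(5,11), lo=6 mid=12 ⇒ 6 6 10 10 6 6 12 12 12 12 12 12
done. lo=6 hi=11; nums=6 6 10 10 6 6 12 12 12 12 12 12

6 6 10 10 6 6 12 12 12 12 12 12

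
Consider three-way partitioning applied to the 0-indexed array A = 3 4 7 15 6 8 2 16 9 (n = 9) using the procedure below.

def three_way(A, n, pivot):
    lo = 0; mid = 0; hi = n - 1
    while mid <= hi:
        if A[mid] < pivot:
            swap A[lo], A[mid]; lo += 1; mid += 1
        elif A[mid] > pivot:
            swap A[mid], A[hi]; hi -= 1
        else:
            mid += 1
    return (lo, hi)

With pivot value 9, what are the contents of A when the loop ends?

3 4 7 6 8 2 9 16 15

pivot = 9; lo=0, mid=0, hi=8
A[mid]=3<9: swap A[0],A[0]; lo=1,mid=1 → 3 4 7 15 6 8 2 16 9
A[mid]=4<9: swap A[1],A[1]; lo=2,mid=2 → 3 4 7 15 6 8 2 16 9
A[mid]=7<9: swap A[2],A[2]; lo=3,mid=3 → 3 4 7 15 6 8 2 16 9
A[mid]=15>9: swap A[3],A[8]; hi=7 → 3 4 7 9 6 8 2 16 15
A[mid]=9=9: mid=4
A[mid]=6<9: swap A[3],A[4]; lo=4,mid=5 → 3 4 7 6 9 8 2 16 15
A[mid]=8<9: swap A[4],A[5]; lo=5,mid=6 → 3 4 7 6 8 9 2 16 15
A[mid]=2<9: swap A[5],A[6]; lo=6,mid=7 → 3 4 7 6 8 2 9 16 15
A[mid]=16>9: swap A[7],A[7]; hi=6 → 3 4 7 6 8 2 9 16 15
end: lo=6, hi=6; A = 3 4 7 6 8 2 9 16 15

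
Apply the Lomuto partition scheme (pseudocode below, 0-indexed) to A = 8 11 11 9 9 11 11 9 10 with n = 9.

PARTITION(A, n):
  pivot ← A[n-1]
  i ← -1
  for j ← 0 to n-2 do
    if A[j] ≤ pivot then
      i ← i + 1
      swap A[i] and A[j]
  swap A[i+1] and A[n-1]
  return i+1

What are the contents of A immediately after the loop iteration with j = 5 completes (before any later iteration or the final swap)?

pivot = A[8] = 10; i = -1
j=0: A[0]=8 ≤ 10 → i=0, swap A[0],A[0] (no change) → 8 11 11 9 9 11 11 9 10
j=1: A[1]=11 > 10 → no swap
j=2: A[2]=11 > 10 → no swap
j=3: A[3]=9 ≤ 10 → i=1, swap A[1],A[3] → 8 9 11 11 9 11 11 9 10
j=4: A[4]=9 ≤ 10 → i=2, swap A[2],A[4] → 8 9 9 11 11 11 11 9 10
j=5: A[5]=11 > 10 → no swap
(after j=5) A = 8 9 9 11 11 11 11 9 10

8 9 9 11 11 11 11 9 10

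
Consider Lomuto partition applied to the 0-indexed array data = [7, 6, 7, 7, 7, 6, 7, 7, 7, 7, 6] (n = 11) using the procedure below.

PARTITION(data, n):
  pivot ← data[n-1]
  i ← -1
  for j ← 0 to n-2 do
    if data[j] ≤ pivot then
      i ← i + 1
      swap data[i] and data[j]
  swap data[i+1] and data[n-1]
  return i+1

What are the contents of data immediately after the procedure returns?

pivot=6, i=-1
j=0: 7>6, skip
j=1: 6≤6, i=0, swap(0,1) ⇒ [6, 7, 7, 7, 7, 6, 7, 7, 7, 7, 6]
j=2: 7>6, skip
j=3: 7>6, skip
j=4: 7>6, skip
j=5: 6≤6, i=1, swap(1,5) ⇒ [6, 6, 7, 7, 7, 7, 7, 7, 7, 7, 6]
j=6: 7>6, skip
j=7: 7>6, skip
j=8: 7>6, skip
j=9: 7>6, skip
swap(2,10) ⇒ [6, 6, 6, 7, 7, 7, 7, 7, 7, 7, 7]; return 2

[6, 6, 6, 7, 7, 7, 7, 7, 7, 7, 7]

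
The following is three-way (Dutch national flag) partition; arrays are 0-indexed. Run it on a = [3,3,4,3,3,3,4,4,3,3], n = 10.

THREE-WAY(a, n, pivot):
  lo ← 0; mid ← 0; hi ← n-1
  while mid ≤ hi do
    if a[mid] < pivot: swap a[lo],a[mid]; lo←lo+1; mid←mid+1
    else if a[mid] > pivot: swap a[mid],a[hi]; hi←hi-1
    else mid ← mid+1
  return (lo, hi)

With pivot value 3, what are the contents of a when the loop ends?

[3,3,3,3,3,3,3,4,4,4]

lo=0 mid=0 hi=9
3=3: mid=1
3=3: mid=2
4>3: swap(2,9), hi=8 ⇒ [3,3,3,3,3,3,4,4,3,4]
3=3: mid=3
3=3: mid=4
3=3: mid=5
3=3: mid=6
4>3: swap(6,8), hi=7 ⇒ [3,3,3,3,3,3,3,4,4,4]
3=3: mid=7
4>3: swap(7,7), hi=6 ⇒ [3,3,3,3,3,3,3,4,4,4]
done. lo=0 hi=6; a=[3,3,3,3,3,3,3,4,4,4]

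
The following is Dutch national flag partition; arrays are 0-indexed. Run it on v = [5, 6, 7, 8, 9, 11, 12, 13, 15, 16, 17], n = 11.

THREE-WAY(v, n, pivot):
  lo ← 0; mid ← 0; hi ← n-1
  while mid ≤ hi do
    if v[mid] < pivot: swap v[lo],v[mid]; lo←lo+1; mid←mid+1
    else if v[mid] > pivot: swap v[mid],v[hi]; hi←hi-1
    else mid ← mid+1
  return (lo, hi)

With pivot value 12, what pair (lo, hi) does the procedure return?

pivot = 12; lo=0, mid=0, hi=10
v[mid]=5<12: swap v[0],v[0]; lo=1,mid=1 → [5, 6, 7, 8, 9, 11, 12, 13, 15, 16, 17]
v[mid]=6<12: swap v[1],v[1]; lo=2,mid=2 → [5, 6, 7, 8, 9, 11, 12, 13, 15, 16, 17]
v[mid]=7<12: swap v[2],v[2]; lo=3,mid=3 → [5, 6, 7, 8, 9, 11, 12, 13, 15, 16, 17]
v[mid]=8<12: swap v[3],v[3]; lo=4,mid=4 → [5, 6, 7, 8, 9, 11, 12, 13, 15, 16, 17]
v[mid]=9<12: swap v[4],v[4]; lo=5,mid=5 → [5, 6, 7, 8, 9, 11, 12, 13, 15, 16, 17]
v[mid]=11<12: swap v[5],v[5]; lo=6,mid=6 → [5, 6, 7, 8, 9, 11, 12, 13, 15, 16, 17]
v[mid]=12=12: mid=7
v[mid]=13>12: swap v[7],v[10]; hi=9 → [5, 6, 7, 8, 9, 11, 12, 17, 15, 16, 13]
v[mid]=17>12: swap v[7],v[9]; hi=8 → [5, 6, 7, 8, 9, 11, 12, 16, 15, 17, 13]
v[mid]=16>12: swap v[7],v[8]; hi=7 → [5, 6, 7, 8, 9, 11, 12, 15, 16, 17, 13]
v[mid]=15>12: swap v[7],v[7]; hi=6 → [5, 6, 7, 8, 9, 11, 12, 15, 16, 17, 13]
end: lo=6, hi=6; v = [5, 6, 7, 8, 9, 11, 12, 15, 16, 17, 13]

(6, 6)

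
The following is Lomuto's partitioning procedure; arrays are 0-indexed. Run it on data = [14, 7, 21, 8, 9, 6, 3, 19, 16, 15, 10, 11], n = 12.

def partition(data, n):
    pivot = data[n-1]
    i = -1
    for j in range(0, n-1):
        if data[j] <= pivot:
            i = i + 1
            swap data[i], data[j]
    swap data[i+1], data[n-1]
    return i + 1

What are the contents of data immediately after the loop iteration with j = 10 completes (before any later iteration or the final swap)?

[7, 8, 9, 6, 3, 10, 21, 19, 16, 15, 14, 11]

pivot = data[11] = 11; i = -1
j=0: data[0]=14 > 11 → no swap
j=1: data[1]=7 ≤ 11 → i=0, swap data[0],data[1] → [7, 14, 21, 8, 9, 6, 3, 19, 16, 15, 10, 11]
j=2: data[2]=21 > 11 → no swap
j=3: data[3]=8 ≤ 11 → i=1, swap data[1],data[3] → [7, 8, 21, 14, 9, 6, 3, 19, 16, 15, 10, 11]
j=4: data[4]=9 ≤ 11 → i=2, swap data[2],data[4] → [7, 8, 9, 14, 21, 6, 3, 19, 16, 15, 10, 11]
j=5: data[5]=6 ≤ 11 → i=3, swap data[3],data[5] → [7, 8, 9, 6, 21, 14, 3, 19, 16, 15, 10, 11]
j=6: data[6]=3 ≤ 11 → i=4, swap data[4],data[6] → [7, 8, 9, 6, 3, 14, 21, 19, 16, 15, 10, 11]
j=7: data[7]=19 > 11 → no swap
j=8: data[8]=16 > 11 → no swap
j=9: data[9]=15 > 11 → no swap
j=10: data[10]=10 ≤ 11 → i=5, swap data[5],data[10] → [7, 8, 9, 6, 3, 10, 21, 19, 16, 15, 14, 11]
(after j=10) data = [7, 8, 9, 6, 3, 10, 21, 19, 16, 15, 14, 11]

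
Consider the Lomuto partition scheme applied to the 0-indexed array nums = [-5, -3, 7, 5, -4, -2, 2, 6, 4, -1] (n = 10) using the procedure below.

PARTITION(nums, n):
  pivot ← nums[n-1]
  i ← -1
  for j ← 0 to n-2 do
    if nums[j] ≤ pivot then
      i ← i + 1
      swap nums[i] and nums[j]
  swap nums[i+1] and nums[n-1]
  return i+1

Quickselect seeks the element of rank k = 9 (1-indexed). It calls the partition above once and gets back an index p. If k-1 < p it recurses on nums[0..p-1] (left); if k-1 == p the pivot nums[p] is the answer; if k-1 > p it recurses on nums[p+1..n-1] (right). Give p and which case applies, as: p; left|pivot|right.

4; right

pivot = nums[9] = -1; i = -1
j=0: nums[0]=-5 ≤ -1 → i=0, swap nums[0],nums[0] (no change) → [-5, -3, 7, 5, -4, -2, 2, 6, 4, -1]
j=1: nums[1]=-3 ≤ -1 → i=1, swap nums[1],nums[1] (no change) → [-5, -3, 7, 5, -4, -2, 2, 6, 4, -1]
j=2: nums[2]=7 > -1 → no swap
j=3: nums[3]=5 > -1 → no swap
j=4: nums[4]=-4 ≤ -1 → i=2, swap nums[2],nums[4] → [-5, -3, -4, 5, 7, -2, 2, 6, 4, -1]
j=5: nums[5]=-2 ≤ -1 → i=3, swap nums[3],nums[5] → [-5, -3, -4, -2, 7, 5, 2, 6, 4, -1]
j=6: nums[6]=2 > -1 → no swap
j=7: nums[7]=6 > -1 → no swap
j=8: nums[8]=4 > -1 → no swap
final swap nums[4],nums[9] → [-5, -3, -4, -2, -1, 5, 2, 6, 4, 7]; return 4
p = 4; k-1 = 8 > 4 ⇒ right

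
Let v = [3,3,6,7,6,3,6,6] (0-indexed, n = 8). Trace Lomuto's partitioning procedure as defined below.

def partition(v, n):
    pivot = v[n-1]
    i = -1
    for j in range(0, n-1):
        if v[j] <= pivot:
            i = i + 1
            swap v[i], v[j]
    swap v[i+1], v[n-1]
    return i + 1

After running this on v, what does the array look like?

pivot = v[7] = 6; i = -1
j=0: v[0]=3 ≤ 6 → i=0, swap v[0],v[0] (no change) → [3,3,6,7,6,3,6,6]
j=1: v[1]=3 ≤ 6 → i=1, swap v[1],v[1] (no change) → [3,3,6,7,6,3,6,6]
j=2: v[2]=6 ≤ 6 → i=2, swap v[2],v[2] (no change) → [3,3,6,7,6,3,6,6]
j=3: v[3]=7 > 6 → no swap
j=4: v[4]=6 ≤ 6 → i=3, swap v[3],v[4] → [3,3,6,6,7,3,6,6]
j=5: v[5]=3 ≤ 6 → i=4, swap v[4],v[5] → [3,3,6,6,3,7,6,6]
j=6: v[6]=6 ≤ 6 → i=5, swap v[5],v[6] → [3,3,6,6,3,6,7,6]
final swap v[6],v[7] → [3,3,6,6,3,6,6,7]; return 6

[3,3,6,6,3,6,6,7]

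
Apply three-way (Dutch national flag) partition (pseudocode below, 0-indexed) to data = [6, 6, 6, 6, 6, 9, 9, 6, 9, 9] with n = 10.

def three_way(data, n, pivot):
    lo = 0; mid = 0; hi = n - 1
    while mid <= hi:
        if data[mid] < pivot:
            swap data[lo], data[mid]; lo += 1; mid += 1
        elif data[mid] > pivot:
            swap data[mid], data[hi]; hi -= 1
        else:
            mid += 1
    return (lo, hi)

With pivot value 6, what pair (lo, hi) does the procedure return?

(0, 5)

pivot = 6; lo=0, mid=0, hi=9
data[mid]=6=6: mid=1
data[mid]=6=6: mid=2
data[mid]=6=6: mid=3
data[mid]=6=6: mid=4
data[mid]=6=6: mid=5
data[mid]=9>6: swap data[5],data[9]; hi=8 → [6, 6, 6, 6, 6, 9, 9, 6, 9, 9]
data[mid]=9>6: swap data[5],data[8]; hi=7 → [6, 6, 6, 6, 6, 9, 9, 6, 9, 9]
data[mid]=9>6: swap data[5],data[7]; hi=6 → [6, 6, 6, 6, 6, 6, 9, 9, 9, 9]
data[mid]=6=6: mid=6
data[mid]=9>6: swap data[6],data[6]; hi=5 → [6, 6, 6, 6, 6, 6, 9, 9, 9, 9]
end: lo=0, hi=5; data = [6, 6, 6, 6, 6, 6, 9, 9, 9, 9]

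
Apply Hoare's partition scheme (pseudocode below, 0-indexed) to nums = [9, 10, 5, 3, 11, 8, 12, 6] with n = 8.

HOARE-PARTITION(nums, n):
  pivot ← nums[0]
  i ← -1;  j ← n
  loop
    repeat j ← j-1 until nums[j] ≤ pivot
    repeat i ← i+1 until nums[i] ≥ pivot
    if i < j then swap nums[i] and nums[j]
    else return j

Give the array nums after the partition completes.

pivot = nums[0] = 9; i = -1, j = 8
j→7 (nums[7]=6≤9), i→0 (nums[0]=9≥9); i<j, swap → [6, 10, 5, 3, 11, 8, 12, 9]
j→5 (nums[5]=8≤9), i→1 (nums[1]=10≥9); i<j, swap → [6, 8, 5, 3, 11, 10, 12, 9]
j→3, i→4; i≥j, return j=3. nums = [6, 8, 5, 3, 11, 10, 12, 9]

[6, 8, 5, 3, 11, 10, 12, 9]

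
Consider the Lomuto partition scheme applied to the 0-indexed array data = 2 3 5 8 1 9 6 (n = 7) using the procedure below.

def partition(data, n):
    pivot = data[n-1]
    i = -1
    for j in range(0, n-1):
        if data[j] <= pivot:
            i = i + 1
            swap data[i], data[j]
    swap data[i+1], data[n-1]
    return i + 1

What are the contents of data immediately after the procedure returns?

2 3 5 1 6 9 8

pivot = data[6] = 6; i = -1
j=0: data[0]=2 ≤ 6 → i=0, swap data[0],data[0] (no change) → 2 3 5 8 1 9 6
j=1: data[1]=3 ≤ 6 → i=1, swap data[1],data[1] (no change) → 2 3 5 8 1 9 6
j=2: data[2]=5 ≤ 6 → i=2, swap data[2],data[2] (no change) → 2 3 5 8 1 9 6
j=3: data[3]=8 > 6 → no swap
j=4: data[4]=1 ≤ 6 → i=3, swap data[3],data[4] → 2 3 5 1 8 9 6
j=5: data[5]=9 > 6 → no swap
final swap data[4],data[6] → 2 3 5 1 6 9 8; return 4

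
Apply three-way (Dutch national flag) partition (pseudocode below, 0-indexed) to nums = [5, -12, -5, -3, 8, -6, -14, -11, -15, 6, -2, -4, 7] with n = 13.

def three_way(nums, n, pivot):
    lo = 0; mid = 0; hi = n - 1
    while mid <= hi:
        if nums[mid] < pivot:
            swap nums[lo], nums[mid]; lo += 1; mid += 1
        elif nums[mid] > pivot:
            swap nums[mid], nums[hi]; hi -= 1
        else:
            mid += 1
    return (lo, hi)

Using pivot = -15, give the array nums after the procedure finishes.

[-15, -5, -3, 8, -6, -14, -11, -12, 6, -2, -4, 7, 5]

lo=0 mid=0 hi=12
5>-15: swap(0,12), hi=11 ⇒ [7, -12, -5, -3, 8, -6, -14, -11, -15, 6, -2, -4, 5]
7>-15: swap(0,11), hi=10 ⇒ [-4, -12, -5, -3, 8, -6, -14, -11, -15, 6, -2, 7, 5]
-4>-15: swap(0,10), hi=9 ⇒ [-2, -12, -5, -3, 8, -6, -14, -11, -15, 6, -4, 7, 5]
-2>-15: swap(0,9), hi=8 ⇒ [6, -12, -5, -3, 8, -6, -14, -11, -15, -2, -4, 7, 5]
6>-15: swap(0,8), hi=7 ⇒ [-15, -12, -5, -3, 8, -6, -14, -11, 6, -2, -4, 7, 5]
-15=-15: mid=1
-12>-15: swap(1,7), hi=6 ⇒ [-15, -11, -5, -3, 8, -6, -14, -12, 6, -2, -4, 7, 5]
-11>-15: swap(1,6), hi=5 ⇒ [-15, -14, -5, -3, 8, -6, -11, -12, 6, -2, -4, 7, 5]
-14>-15: swap(1,5), hi=4 ⇒ [-15, -6, -5, -3, 8, -14, -11, -12, 6, -2, -4, 7, 5]
-6>-15: swap(1,4), hi=3 ⇒ [-15, 8, -5, -3, -6, -14, -11, -12, 6, -2, -4, 7, 5]
8>-15: swap(1,3), hi=2 ⇒ [-15, -3, -5, 8, -6, -14, -11, -12, 6, -2, -4, 7, 5]
-3>-15: swap(1,2), hi=1 ⇒ [-15, -5, -3, 8, -6, -14, -11, -12, 6, -2, -4, 7, 5]
-5>-15: swap(1,1), hi=0 ⇒ [-15, -5, -3, 8, -6, -14, -11, -12, 6, -2, -4, 7, 5]
done. lo=0 hi=0; nums=[-15, -5, -3, 8, -6, -14, -11, -12, 6, -2, -4, 7, 5]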